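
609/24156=203/8052 =0.03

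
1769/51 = 1769/51= 34.69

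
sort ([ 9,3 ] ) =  [3, 9 ]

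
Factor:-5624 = - 2^3*19^1*37^1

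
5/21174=5/21174=0.00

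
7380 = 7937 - 557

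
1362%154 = 130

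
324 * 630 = 204120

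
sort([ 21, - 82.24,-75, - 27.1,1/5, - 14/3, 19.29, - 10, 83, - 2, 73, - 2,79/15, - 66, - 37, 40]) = [  -  82.24, - 75, - 66 ,  -  37, -27.1, - 10, - 14/3, - 2, - 2, 1/5,79/15, 19.29, 21, 40, 73 , 83]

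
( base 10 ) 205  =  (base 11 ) 177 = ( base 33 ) 67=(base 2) 11001101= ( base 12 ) 151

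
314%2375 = 314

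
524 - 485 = 39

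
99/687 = 33/229 = 0.14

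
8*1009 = 8072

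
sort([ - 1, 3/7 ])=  [- 1,3/7]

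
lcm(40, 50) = 200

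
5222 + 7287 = 12509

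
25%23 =2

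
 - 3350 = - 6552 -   -  3202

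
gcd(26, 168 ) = 2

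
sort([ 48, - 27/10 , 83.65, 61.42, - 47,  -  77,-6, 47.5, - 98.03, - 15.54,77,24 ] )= [ - 98.03, - 77,- 47, - 15.54,  -  6,  -  27/10,24,47.5,48 , 61.42,  77,83.65]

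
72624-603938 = -531314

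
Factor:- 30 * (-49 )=2^1*3^1*5^1*7^2 = 1470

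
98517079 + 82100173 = 180617252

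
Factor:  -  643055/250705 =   -  967/377 = - 13^(  -  1)*29^( - 1 )*967^1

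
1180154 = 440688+739466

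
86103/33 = 28701/11=2609.18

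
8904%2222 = 16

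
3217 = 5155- 1938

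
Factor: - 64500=-2^2*3^1*5^3*  43^1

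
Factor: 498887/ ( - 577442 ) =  - 2^( - 1)*29^1*47^( - 1)*6143^( - 1)*17203^1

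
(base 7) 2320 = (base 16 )34F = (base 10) 847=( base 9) 1141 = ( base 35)o7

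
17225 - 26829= - 9604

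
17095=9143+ 7952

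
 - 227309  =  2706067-2933376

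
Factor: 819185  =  5^1*19^1*8623^1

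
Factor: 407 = 11^1*37^1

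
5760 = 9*640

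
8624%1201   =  217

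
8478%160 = 158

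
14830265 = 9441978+5388287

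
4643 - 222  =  4421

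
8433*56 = 472248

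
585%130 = 65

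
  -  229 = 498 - 727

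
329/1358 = 47/194 = 0.24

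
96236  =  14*6874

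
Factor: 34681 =79^1*439^1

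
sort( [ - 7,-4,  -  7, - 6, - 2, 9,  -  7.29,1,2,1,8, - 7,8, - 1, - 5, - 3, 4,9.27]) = [ - 7.29,-7 ,-7, - 7, - 6, - 5, - 4 , - 3, - 2, - 1,1, 1, 2, 4 , 8,8 , 9, 9.27]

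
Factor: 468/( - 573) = -2^2 * 3^1*13^1*191^( - 1 ) = - 156/191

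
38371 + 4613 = 42984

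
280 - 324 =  - 44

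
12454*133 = 1656382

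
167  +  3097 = 3264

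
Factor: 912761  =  43^1*21227^1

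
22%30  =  22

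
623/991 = 623/991 = 0.63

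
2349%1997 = 352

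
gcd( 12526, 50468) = 2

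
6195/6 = 2065/2 = 1032.50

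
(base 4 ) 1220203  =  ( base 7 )25336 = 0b1101000100011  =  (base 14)261d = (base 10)6691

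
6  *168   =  1008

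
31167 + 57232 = 88399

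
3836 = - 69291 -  -73127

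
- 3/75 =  - 1 + 24/25 = - 0.04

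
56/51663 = 56/51663 = 0.00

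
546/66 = 91/11 = 8.27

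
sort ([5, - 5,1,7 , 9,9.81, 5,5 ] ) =[ - 5, 1, 5, 5, 5, 7, 9, 9.81]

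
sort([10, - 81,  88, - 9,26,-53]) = [-81, - 53, - 9,  10,26 , 88]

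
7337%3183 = 971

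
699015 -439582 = 259433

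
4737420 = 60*78957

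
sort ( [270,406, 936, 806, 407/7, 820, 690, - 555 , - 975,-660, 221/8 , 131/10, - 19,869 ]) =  [ - 975, - 660,-555,  -  19,  131/10, 221/8, 407/7, 270, 406,690, 806, 820,  869,936 ]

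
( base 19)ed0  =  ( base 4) 1102311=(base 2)1010010110101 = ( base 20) d51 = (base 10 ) 5301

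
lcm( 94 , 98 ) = 4606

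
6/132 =1/22 = 0.05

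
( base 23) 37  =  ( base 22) 3a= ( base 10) 76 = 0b1001100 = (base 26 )2o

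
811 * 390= 316290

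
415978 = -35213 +451191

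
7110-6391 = 719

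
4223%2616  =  1607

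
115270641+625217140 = 740487781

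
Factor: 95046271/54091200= 2^( - 6)*3^(-1) *5^( - 2) * 59^( - 1) *191^( - 1)*95046271^1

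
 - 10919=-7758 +  -  3161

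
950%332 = 286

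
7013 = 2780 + 4233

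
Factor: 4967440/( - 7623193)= - 2^4 * 5^1*31^1 * 67^(- 1 ) *2003^1*113779^ ( - 1) 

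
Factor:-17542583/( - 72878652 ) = 2^( - 2)*3^( - 2) * 7^( - 1 )*11^ ( - 1)*23^1*61^( - 1)  *431^( - 1)*762721^1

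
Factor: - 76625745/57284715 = -5108383/3818981  =  - 7^1 * 19^( - 1)*29^( - 2)*47^1*239^(  -  1)*15527^1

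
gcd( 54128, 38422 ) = 2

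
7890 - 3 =7887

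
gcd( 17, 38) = 1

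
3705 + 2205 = 5910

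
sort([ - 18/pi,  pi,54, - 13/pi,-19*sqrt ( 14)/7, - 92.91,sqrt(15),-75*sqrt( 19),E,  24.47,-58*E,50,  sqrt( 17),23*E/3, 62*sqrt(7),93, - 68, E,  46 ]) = [-75 * sqrt(19),-58*E, - 92.91, - 68, - 19*sqrt(14 ) /7, - 18/pi, - 13/pi, E,E, pi , sqrt(15) , sqrt( 17),  23 * E/3,  24.47,46,50, 54, 93, 62*sqrt( 7)]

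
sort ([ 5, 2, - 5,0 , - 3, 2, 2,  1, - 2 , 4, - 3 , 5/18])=[ - 5, - 3 , - 3,-2,0, 5/18,1 , 2, 2 , 2, 4,  5] 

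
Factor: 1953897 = 3^1*11^1*59209^1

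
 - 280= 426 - 706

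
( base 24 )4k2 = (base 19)7dc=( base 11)2103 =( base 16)ae2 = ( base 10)2786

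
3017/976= 3017/976 = 3.09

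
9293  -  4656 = 4637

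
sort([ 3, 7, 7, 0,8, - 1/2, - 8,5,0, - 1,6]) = [-8, - 1,-1/2,0,0, 3,5, 6,7, 7,8]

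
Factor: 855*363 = 3^3*5^1*11^2*19^1= 310365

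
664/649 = 664/649 = 1.02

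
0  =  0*36275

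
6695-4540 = 2155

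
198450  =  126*1575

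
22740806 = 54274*419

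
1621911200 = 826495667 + 795415533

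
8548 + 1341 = 9889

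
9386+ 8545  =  17931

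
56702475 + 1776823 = 58479298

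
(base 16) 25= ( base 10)37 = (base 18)21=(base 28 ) 19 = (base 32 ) 15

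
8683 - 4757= 3926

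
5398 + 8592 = 13990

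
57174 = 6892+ 50282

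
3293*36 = 118548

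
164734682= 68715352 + 96019330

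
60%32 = 28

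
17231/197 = 17231/197  =  87.47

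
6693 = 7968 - 1275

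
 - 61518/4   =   - 15380+1/2  =  - 15379.50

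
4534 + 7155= 11689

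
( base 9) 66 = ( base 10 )60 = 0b111100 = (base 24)2C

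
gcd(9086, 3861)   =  11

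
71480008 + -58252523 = 13227485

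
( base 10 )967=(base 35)rm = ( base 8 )1707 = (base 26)1b5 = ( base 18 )2hd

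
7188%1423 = 73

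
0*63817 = 0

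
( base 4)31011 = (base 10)837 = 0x345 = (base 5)11322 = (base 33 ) pc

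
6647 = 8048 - 1401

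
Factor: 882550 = 2^1*5^2*19^1*929^1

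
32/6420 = 8/1605 = 0.00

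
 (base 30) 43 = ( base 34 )3L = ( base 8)173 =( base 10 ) 123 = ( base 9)146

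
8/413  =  8/413= 0.02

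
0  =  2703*0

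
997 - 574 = 423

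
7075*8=56600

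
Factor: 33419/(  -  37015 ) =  - 5^( - 1)*11^(-1)*23^1*673^(- 1 )*1453^1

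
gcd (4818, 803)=803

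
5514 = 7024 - 1510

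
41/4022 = 41/4022 = 0.01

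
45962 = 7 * 6566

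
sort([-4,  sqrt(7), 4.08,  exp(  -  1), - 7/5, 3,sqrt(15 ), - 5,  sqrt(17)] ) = [ - 5,  -  4, - 7/5, exp( - 1 ), sqrt(7), 3, sqrt(  15) , 4.08, sqrt( 17 ) ] 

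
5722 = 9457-3735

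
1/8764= 1/8764 = 0.00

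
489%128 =105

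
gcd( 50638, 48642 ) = 2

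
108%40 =28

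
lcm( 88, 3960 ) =3960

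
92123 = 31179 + 60944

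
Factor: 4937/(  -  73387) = - 4937^1*73387^ ( - 1 ) 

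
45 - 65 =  - 20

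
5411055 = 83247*65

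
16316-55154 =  - 38838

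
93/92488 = 93/92488 = 0.00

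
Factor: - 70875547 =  - 401^1*176747^1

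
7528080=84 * 89620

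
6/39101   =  6/39101 = 0.00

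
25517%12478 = 561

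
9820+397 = 10217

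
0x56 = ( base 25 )3B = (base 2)1010110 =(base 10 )86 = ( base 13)68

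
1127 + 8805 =9932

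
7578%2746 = 2086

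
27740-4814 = 22926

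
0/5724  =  0=0.00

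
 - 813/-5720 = 813/5720  =  0.14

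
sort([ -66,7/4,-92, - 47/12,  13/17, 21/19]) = [-92, - 66, - 47/12,13/17,  21/19,7/4] 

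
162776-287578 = -124802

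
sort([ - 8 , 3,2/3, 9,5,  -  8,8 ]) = [ - 8, - 8,2/3,3,  5, 8,9]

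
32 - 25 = 7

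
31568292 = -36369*( - 868 ) 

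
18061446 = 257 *70278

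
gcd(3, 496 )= 1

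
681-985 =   -  304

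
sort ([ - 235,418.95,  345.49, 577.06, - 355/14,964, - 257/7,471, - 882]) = [ - 882 , -235, - 257/7, - 355/14, 345.49 , 418.95,471 , 577.06, 964]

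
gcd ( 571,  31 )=1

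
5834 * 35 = 204190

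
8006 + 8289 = 16295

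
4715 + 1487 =6202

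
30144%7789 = 6777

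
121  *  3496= 423016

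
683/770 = 683/770 = 0.89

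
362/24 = 15 + 1/12= 15.08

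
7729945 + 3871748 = 11601693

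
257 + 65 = 322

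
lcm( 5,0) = 0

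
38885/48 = 38885/48 = 810.10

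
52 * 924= 48048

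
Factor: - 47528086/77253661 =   -  2^1*17^( - 1)*83^( - 1 )*54751^( - 1) * 23764043^1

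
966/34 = 483/17 = 28.41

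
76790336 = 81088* 947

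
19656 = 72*273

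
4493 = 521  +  3972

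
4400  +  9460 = 13860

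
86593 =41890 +44703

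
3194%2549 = 645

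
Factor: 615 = 3^1*5^1*41^1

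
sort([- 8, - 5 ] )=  [-8, - 5 ]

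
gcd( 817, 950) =19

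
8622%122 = 82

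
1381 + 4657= 6038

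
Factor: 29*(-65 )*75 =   -  3^1*5^3*13^1*29^1   =  - 141375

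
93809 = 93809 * 1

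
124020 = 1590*78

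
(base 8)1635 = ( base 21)221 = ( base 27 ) 177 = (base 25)1c0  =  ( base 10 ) 925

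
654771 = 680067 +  - 25296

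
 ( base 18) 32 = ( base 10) 56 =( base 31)1p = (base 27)22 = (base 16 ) 38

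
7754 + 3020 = 10774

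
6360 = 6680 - 320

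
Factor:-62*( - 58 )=2^2 * 29^1*31^1= 3596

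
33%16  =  1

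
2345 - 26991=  - 24646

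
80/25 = 16/5 = 3.20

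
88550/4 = 44275/2 =22137.50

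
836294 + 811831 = 1648125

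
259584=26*9984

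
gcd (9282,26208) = 546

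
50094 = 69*726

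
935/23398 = 935/23398= 0.04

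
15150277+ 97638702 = 112788979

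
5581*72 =401832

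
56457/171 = 330+3/19 = 330.16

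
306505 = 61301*5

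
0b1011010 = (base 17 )55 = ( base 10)90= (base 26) 3C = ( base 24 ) 3I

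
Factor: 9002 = 2^1* 7^1*643^1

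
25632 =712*36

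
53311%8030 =5131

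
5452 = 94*58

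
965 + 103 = 1068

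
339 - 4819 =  - 4480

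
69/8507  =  69/8507=0.01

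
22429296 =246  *91176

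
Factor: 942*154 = 145068 = 2^2*3^1  *  7^1 * 11^1 * 157^1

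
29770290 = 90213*330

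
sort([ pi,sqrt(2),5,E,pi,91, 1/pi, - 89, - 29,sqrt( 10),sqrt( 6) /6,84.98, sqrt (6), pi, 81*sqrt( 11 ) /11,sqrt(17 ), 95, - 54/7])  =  [ - 89,-29, - 54/7,1/pi,sqrt( 6)/6, sqrt( 2 ), sqrt(6),  E,pi,pi , pi,sqrt( 10 ),sqrt (17),5,81*sqrt( 11)/11, 84.98, 91, 95]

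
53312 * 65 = 3465280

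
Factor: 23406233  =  19^1*43^1*28649^1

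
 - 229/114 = -229/114 = - 2.01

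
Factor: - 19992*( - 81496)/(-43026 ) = -2^5*7^2 * 17^1*61^1*71^( - 1)*101^( - 1)*167^1  =  -271544672/7171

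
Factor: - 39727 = -39727^1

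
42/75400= 21/37700 = 0.00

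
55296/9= 6144 = 6144.00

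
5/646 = 5/646 = 0.01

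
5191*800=4152800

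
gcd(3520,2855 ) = 5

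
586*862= 505132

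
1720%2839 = 1720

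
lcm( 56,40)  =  280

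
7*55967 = 391769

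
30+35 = 65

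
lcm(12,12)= 12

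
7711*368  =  2837648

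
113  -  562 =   -  449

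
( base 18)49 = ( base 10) 81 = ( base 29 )2n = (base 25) 36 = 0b1010001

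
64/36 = 1  +  7/9 = 1.78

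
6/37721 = 6/37721=0.00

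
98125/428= 229 + 113/428 = 229.26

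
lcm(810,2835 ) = 5670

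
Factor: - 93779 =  - 7^1*13397^1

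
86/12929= 86/12929 = 0.01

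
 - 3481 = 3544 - 7025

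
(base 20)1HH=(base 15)357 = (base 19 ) 21G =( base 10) 757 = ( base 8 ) 1365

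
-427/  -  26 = 427/26= 16.42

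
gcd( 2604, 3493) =7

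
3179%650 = 579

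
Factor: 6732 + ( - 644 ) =6088 = 2^3*761^1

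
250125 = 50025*5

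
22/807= 22/807 = 0.03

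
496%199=98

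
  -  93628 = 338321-431949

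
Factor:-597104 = -2^4*67^1*557^1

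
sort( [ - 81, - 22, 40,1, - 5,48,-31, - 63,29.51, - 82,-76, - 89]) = [-89, - 82 ,-81, - 76, - 63, - 31, - 22, - 5, 1,29.51,40,48] 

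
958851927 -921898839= 36953088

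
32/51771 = 32/51771 = 0.00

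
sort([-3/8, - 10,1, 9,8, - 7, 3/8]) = [ - 10, - 7, - 3/8 , 3/8, 1,8,  9] 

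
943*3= 2829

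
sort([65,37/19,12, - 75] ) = [ - 75,37/19 , 12,65] 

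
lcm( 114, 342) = 342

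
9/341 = 9/341 = 0.03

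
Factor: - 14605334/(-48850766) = 7302667/24425383 = 47^( - 1 ) * 509^( - 1)*1021^( - 1)*7302667^1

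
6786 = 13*522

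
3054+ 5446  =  8500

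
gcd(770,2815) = 5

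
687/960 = 229/320 = 0.72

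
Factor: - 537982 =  - 2^1*17^1 *15823^1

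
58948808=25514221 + 33434587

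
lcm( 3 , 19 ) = 57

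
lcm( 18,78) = 234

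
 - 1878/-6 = 313/1 = 313.00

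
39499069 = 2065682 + 37433387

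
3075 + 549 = 3624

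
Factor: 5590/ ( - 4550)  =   - 5^ ( -1 )*7^(-1 )*43^1 = - 43/35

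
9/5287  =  9/5287  =  0.00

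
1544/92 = 16+ 18/23 = 16.78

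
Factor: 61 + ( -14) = 47 = 47^1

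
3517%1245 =1027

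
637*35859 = 22842183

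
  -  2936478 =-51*57578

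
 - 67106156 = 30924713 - 98030869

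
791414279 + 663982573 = 1455396852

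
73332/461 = 73332/461 = 159.07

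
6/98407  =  6/98407 = 0.00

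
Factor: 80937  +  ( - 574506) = -3^2 * 173^1*317^1 = -493569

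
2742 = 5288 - 2546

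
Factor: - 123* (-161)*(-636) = -2^2*3^2*7^1*23^1*41^1*53^1 = -12594708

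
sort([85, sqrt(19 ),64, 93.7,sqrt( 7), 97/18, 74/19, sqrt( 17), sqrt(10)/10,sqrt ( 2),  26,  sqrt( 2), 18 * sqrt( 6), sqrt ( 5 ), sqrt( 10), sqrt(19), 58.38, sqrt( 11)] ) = [sqrt(10 ) /10, sqrt( 2), sqrt( 2 ), sqrt( 5), sqrt( 7), sqrt (10 ),sqrt (11 ), 74/19, sqrt( 17 ), sqrt( 19), sqrt( 19), 97/18, 26,18*sqrt (6) , 58.38, 64, 85, 93.7 ]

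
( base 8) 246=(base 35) 4q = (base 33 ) 51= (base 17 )9D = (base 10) 166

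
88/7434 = 44/3717 = 0.01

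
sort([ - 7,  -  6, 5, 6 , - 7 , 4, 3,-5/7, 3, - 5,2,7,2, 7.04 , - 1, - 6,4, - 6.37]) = [ - 7, - 7, - 6.37, - 6, - 6 , - 5, - 1, - 5/7,2,2,3, 3, 4,4, 5,6,7,7.04]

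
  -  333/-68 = 333/68 = 4.90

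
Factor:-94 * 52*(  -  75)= 366600 = 2^3 * 3^1*5^2*13^1*47^1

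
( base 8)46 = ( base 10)38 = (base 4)212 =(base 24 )1E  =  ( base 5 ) 123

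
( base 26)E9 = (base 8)565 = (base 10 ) 373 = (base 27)dm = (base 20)ID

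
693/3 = 231 = 231.00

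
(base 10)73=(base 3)2201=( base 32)29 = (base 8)111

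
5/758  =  5/758 =0.01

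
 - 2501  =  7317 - 9818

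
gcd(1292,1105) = 17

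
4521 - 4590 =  - 69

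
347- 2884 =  - 2537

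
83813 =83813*1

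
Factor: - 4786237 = -419^1*11423^1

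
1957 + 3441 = 5398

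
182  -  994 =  - 812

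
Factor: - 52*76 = - 3952 = - 2^4*13^1*19^1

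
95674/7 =95674/7 = 13667.71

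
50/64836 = 25/32418 = 0.00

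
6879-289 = 6590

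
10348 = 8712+1636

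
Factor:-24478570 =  -2^1*5^1 * 911^1*2687^1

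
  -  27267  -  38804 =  - 66071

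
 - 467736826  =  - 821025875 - -353289049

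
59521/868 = 8503/124 = 68.57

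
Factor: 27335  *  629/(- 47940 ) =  - 202279/564 = - 2^(  -  2)*3^( -1 )*7^1*11^1*37^1*47^(- 1)*71^1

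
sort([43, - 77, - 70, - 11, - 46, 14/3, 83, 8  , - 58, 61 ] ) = [ - 77 , - 70, - 58, - 46, - 11,14/3 , 8, 43 , 61, 83] 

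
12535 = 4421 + 8114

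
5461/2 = 5461/2 = 2730.50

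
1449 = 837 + 612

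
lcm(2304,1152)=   2304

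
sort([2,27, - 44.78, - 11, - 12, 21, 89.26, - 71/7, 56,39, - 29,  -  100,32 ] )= [ - 100, - 44.78, - 29, - 12, - 11, - 71/7, 2, 21, 27,  32, 39, 56 , 89.26]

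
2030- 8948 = - 6918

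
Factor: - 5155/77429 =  - 5^1*11^( -1 )*1031^1* 7039^( - 1) 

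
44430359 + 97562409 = 141992768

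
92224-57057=35167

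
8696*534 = 4643664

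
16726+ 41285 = 58011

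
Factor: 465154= 2^1 * 17^1 * 13681^1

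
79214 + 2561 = 81775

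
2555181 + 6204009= 8759190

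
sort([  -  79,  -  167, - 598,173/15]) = [ - 598, - 167, - 79, 173/15]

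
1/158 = 1/158 = 0.01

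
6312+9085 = 15397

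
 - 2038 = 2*( - 1019)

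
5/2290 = 1/458   =  0.00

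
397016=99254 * 4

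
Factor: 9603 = 3^2 * 11^1*97^1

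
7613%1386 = 683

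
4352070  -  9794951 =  - 5442881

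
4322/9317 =4322/9317 = 0.46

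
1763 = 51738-49975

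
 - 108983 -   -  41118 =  - 67865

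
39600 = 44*900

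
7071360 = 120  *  58928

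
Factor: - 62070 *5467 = - 2^1*3^1 * 5^1*7^1*11^1*71^1*2069^1 = - 339336690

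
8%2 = 0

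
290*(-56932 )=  - 16510280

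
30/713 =30/713  =  0.04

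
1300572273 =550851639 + 749720634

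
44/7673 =44/7673 = 0.01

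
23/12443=1/541 = 0.00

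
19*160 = 3040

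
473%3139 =473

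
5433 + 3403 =8836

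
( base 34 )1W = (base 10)66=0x42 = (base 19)39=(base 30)26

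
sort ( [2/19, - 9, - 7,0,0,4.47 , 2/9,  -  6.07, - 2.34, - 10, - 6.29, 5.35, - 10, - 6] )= [ - 10, - 10, - 9, - 7, - 6.29, - 6.07 , - 6, - 2.34, 0, 0, 2/19, 2/9, 4.47, 5.35] 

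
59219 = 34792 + 24427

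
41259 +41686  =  82945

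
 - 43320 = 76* ( - 570)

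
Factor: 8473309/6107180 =2^( - 2)*5^ ( - 1)*13^1*47^( - 1 )*73^( - 1 )*89^(-1)*651793^1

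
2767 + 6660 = 9427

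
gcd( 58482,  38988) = 19494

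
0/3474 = 0 = 0.00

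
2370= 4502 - 2132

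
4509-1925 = 2584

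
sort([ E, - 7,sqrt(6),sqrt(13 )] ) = [  -  7,sqrt(6),E,sqrt (13) ] 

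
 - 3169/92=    - 35+ 51/92 = - 34.45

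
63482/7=63482/7 = 9068.86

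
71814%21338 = 7800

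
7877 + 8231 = 16108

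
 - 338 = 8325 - 8663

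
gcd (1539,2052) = 513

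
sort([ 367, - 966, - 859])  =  [- 966, - 859 , 367 ]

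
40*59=2360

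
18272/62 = 294 + 22/31 = 294.71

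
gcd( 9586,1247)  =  1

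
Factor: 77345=5^1*31^1 * 499^1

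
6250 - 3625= 2625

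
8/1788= 2/447 = 0.00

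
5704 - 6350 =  - 646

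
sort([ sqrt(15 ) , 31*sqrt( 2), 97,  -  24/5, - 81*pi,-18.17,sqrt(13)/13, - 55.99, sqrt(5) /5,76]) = [-81 * pi, - 55.99, - 18.17, -24/5, sqrt(13)/13,sqrt(5 )/5, sqrt( 15 ), 31 * sqrt ( 2 ), 76, 97]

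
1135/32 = 1135/32 = 35.47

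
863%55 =38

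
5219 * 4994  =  26063686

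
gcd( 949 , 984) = 1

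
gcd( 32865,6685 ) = 35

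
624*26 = 16224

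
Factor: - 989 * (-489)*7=3385347 = 3^1* 7^1 * 23^1 *43^1*163^1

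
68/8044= 17/2011  =  0.01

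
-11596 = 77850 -89446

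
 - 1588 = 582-2170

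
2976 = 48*62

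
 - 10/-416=5/208 = 0.02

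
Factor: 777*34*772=2^3*3^1*7^1*17^1*37^1 * 193^1 = 20394696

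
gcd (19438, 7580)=2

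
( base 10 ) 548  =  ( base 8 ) 1044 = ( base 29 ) iq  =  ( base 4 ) 20210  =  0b1000100100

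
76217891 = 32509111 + 43708780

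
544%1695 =544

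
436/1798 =218/899= 0.24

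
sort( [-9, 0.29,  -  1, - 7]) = [ - 9 , - 7,- 1,  0.29]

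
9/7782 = 3/2594  =  0.00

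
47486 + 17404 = 64890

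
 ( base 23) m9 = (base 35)ep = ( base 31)gj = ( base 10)515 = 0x203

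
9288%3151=2986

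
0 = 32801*0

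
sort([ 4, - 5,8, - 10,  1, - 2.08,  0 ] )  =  [ - 10, - 5, - 2.08,0,1,  4, 8] 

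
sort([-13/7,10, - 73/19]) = [ - 73/19,  -  13/7 , 10]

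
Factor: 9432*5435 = 2^3*3^2 *5^1*131^1*1087^1  =  51262920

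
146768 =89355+57413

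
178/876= 89/438 = 0.20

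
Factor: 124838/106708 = 241/206 =2^( - 1 ) * 103^( -1 )*241^1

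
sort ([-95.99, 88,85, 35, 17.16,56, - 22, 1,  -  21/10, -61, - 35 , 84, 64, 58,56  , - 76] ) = [ - 95.99, - 76,-61,-35, - 22 ,-21/10,1,17.16,35, 56,56,58, 64, 84,  85, 88 ] 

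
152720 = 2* 76360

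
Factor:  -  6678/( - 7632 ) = 2^(-3)*7^1 = 7/8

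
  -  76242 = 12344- 88586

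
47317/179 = 47317/179 = 264.34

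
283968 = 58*4896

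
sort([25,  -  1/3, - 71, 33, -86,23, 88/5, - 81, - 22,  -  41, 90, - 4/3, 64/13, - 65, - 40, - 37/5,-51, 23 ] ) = [ - 86, - 81, - 71, - 65 , - 51,-41, - 40, - 22,-37/5, - 4/3, - 1/3,64/13, 88/5, 23, 23, 25, 33, 90 ]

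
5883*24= 141192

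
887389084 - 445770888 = 441618196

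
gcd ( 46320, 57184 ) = 16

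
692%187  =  131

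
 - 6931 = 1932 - 8863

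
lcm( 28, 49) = 196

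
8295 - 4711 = 3584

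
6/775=6/775 =0.01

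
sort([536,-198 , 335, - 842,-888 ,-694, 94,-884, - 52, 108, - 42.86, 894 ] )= [ - 888, - 884, - 842, - 694,-198, - 52, - 42.86, 94,108, 335, 536,894 ] 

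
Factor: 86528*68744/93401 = 2^12*7^( - 1)*11^( - 1)*13^3*661^1  *  1213^(-1)= 5948280832/93401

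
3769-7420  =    -  3651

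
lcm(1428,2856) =2856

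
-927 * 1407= -1304289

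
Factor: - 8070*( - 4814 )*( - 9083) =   -  352865285340 = - 2^2*3^1*5^1 * 29^1*31^1*83^1 * 269^1*293^1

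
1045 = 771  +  274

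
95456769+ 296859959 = 392316728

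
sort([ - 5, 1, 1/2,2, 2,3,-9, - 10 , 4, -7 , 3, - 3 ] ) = [-10, - 9,-7,-5,-3 , 1/2,1, 2,2, 3, 3,4] 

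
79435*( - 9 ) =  - 714915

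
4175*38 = 158650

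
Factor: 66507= 3^1*7^1*3167^1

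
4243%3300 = 943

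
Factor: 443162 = 2^1*221581^1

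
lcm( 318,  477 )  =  954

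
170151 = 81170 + 88981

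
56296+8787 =65083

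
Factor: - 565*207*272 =-31811760 = - 2^4*3^2*5^1*17^1*23^1*113^1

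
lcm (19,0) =0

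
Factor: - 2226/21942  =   - 3^ (-1 ) *7^1*23^( - 1 ) = - 7/69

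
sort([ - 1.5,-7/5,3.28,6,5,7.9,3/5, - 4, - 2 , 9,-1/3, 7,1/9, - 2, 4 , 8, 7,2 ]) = [-4, - 2, - 2, - 1.5, - 7/5, - 1/3,1/9,3/5,2,3.28,4, 5,6,  7,7,7.9,8, 9] 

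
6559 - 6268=291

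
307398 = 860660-553262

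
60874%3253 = 2320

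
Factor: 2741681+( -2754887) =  - 13206 = - 2^1*3^1*31^1*71^1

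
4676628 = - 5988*( - 781)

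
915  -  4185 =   -  3270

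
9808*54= 529632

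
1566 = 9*174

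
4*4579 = 18316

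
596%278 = 40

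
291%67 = 23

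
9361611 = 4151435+5210176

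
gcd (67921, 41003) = 313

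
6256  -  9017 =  - 2761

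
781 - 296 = 485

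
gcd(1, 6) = 1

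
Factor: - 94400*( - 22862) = 2^7*5^2*7^1*23^1*59^1*71^1 = 2158172800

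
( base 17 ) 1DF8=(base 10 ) 8933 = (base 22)IA1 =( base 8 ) 21345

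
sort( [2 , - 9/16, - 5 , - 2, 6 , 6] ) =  [ - 5, - 2, - 9/16, 2,6,6] 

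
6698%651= 188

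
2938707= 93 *31599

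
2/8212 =1/4106 = 0.00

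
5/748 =5/748 = 0.01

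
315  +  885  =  1200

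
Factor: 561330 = 2^1*3^6*5^1*7^1*11^1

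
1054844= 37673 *28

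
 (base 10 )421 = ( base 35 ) C1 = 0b110100101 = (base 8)645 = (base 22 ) j3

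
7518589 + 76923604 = 84442193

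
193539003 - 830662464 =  - 637123461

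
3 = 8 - 5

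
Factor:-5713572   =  -2^2*3^1*193^1*  2467^1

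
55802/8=27901/4 =6975.25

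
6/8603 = 6/8603 = 0.00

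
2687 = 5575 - 2888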